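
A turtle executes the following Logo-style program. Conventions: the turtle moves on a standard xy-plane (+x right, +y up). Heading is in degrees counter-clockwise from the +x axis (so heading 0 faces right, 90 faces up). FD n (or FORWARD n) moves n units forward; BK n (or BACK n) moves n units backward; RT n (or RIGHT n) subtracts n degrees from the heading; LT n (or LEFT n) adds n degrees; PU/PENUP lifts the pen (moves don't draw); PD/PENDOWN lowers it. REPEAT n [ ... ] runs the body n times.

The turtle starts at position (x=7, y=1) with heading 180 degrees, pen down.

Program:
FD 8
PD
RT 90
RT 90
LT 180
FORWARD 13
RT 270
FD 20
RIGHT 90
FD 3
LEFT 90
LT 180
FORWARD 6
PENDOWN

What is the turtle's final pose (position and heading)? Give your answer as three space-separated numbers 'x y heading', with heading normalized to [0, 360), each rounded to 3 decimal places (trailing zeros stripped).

Answer: -17 -13 90

Derivation:
Executing turtle program step by step:
Start: pos=(7,1), heading=180, pen down
FD 8: (7,1) -> (-1,1) [heading=180, draw]
PD: pen down
RT 90: heading 180 -> 90
RT 90: heading 90 -> 0
LT 180: heading 0 -> 180
FD 13: (-1,1) -> (-14,1) [heading=180, draw]
RT 270: heading 180 -> 270
FD 20: (-14,1) -> (-14,-19) [heading=270, draw]
RT 90: heading 270 -> 180
FD 3: (-14,-19) -> (-17,-19) [heading=180, draw]
LT 90: heading 180 -> 270
LT 180: heading 270 -> 90
FD 6: (-17,-19) -> (-17,-13) [heading=90, draw]
PD: pen down
Final: pos=(-17,-13), heading=90, 5 segment(s) drawn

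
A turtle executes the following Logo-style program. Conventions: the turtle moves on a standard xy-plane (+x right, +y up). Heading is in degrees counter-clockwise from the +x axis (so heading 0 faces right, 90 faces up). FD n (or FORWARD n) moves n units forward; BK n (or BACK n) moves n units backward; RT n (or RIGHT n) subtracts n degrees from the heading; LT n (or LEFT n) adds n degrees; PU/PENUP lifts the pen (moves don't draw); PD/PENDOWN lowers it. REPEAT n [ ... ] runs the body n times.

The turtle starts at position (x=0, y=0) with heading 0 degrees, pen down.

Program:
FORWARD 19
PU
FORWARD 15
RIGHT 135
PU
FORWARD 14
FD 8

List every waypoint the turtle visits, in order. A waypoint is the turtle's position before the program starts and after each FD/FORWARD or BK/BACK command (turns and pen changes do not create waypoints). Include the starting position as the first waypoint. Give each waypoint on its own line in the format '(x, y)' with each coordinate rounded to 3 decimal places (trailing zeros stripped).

Executing turtle program step by step:
Start: pos=(0,0), heading=0, pen down
FD 19: (0,0) -> (19,0) [heading=0, draw]
PU: pen up
FD 15: (19,0) -> (34,0) [heading=0, move]
RT 135: heading 0 -> 225
PU: pen up
FD 14: (34,0) -> (24.101,-9.899) [heading=225, move]
FD 8: (24.101,-9.899) -> (18.444,-15.556) [heading=225, move]
Final: pos=(18.444,-15.556), heading=225, 1 segment(s) drawn
Waypoints (5 total):
(0, 0)
(19, 0)
(34, 0)
(24.101, -9.899)
(18.444, -15.556)

Answer: (0, 0)
(19, 0)
(34, 0)
(24.101, -9.899)
(18.444, -15.556)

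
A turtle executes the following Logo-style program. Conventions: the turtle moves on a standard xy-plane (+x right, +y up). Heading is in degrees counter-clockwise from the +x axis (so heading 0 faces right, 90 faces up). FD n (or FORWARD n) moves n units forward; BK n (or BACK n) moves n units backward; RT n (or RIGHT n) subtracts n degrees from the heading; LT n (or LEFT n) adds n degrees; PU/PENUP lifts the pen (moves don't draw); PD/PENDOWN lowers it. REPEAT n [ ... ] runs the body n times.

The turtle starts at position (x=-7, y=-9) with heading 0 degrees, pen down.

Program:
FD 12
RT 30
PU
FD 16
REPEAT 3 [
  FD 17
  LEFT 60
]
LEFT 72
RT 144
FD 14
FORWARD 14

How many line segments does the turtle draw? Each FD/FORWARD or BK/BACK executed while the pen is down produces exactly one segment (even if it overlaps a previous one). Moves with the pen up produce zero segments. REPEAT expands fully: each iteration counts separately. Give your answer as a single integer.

Executing turtle program step by step:
Start: pos=(-7,-9), heading=0, pen down
FD 12: (-7,-9) -> (5,-9) [heading=0, draw]
RT 30: heading 0 -> 330
PU: pen up
FD 16: (5,-9) -> (18.856,-17) [heading=330, move]
REPEAT 3 [
  -- iteration 1/3 --
  FD 17: (18.856,-17) -> (33.579,-25.5) [heading=330, move]
  LT 60: heading 330 -> 30
  -- iteration 2/3 --
  FD 17: (33.579,-25.5) -> (48.301,-17) [heading=30, move]
  LT 60: heading 30 -> 90
  -- iteration 3/3 --
  FD 17: (48.301,-17) -> (48.301,0) [heading=90, move]
  LT 60: heading 90 -> 150
]
LT 72: heading 150 -> 222
RT 144: heading 222 -> 78
FD 14: (48.301,0) -> (51.212,13.694) [heading=78, move]
FD 14: (51.212,13.694) -> (54.123,27.388) [heading=78, move]
Final: pos=(54.123,27.388), heading=78, 1 segment(s) drawn
Segments drawn: 1

Answer: 1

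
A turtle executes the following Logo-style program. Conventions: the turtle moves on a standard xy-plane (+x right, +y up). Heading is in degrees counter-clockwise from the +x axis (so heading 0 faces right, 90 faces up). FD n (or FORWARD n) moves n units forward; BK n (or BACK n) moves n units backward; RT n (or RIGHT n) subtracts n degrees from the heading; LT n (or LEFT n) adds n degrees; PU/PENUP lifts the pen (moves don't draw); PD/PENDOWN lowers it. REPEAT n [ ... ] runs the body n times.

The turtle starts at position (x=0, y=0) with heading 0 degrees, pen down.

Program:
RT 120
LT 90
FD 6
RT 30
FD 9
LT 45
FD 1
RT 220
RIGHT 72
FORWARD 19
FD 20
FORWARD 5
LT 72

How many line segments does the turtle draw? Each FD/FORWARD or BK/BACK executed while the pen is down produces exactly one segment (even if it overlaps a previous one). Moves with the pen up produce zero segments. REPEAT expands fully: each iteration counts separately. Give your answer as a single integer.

Executing turtle program step by step:
Start: pos=(0,0), heading=0, pen down
RT 120: heading 0 -> 240
LT 90: heading 240 -> 330
FD 6: (0,0) -> (5.196,-3) [heading=330, draw]
RT 30: heading 330 -> 300
FD 9: (5.196,-3) -> (9.696,-10.794) [heading=300, draw]
LT 45: heading 300 -> 345
FD 1: (9.696,-10.794) -> (10.662,-11.053) [heading=345, draw]
RT 220: heading 345 -> 125
RT 72: heading 125 -> 53
FD 19: (10.662,-11.053) -> (22.097,4.121) [heading=53, draw]
FD 20: (22.097,4.121) -> (34.133,20.094) [heading=53, draw]
FD 5: (34.133,20.094) -> (37.142,24.087) [heading=53, draw]
LT 72: heading 53 -> 125
Final: pos=(37.142,24.087), heading=125, 6 segment(s) drawn
Segments drawn: 6

Answer: 6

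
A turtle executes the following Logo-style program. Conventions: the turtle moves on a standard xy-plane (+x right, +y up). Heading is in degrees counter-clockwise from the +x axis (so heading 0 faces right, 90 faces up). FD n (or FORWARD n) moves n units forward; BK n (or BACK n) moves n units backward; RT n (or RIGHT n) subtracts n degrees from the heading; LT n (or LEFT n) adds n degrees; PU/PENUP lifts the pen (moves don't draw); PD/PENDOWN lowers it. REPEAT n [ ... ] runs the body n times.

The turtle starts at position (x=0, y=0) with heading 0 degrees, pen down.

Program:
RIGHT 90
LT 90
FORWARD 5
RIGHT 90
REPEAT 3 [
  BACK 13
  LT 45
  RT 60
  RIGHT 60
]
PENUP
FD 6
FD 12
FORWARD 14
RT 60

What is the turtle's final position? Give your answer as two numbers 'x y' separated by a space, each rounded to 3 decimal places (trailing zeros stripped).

Answer: 46.684 27.734

Derivation:
Executing turtle program step by step:
Start: pos=(0,0), heading=0, pen down
RT 90: heading 0 -> 270
LT 90: heading 270 -> 0
FD 5: (0,0) -> (5,0) [heading=0, draw]
RT 90: heading 0 -> 270
REPEAT 3 [
  -- iteration 1/3 --
  BK 13: (5,0) -> (5,13) [heading=270, draw]
  LT 45: heading 270 -> 315
  RT 60: heading 315 -> 255
  RT 60: heading 255 -> 195
  -- iteration 2/3 --
  BK 13: (5,13) -> (17.557,16.365) [heading=195, draw]
  LT 45: heading 195 -> 240
  RT 60: heading 240 -> 180
  RT 60: heading 180 -> 120
  -- iteration 3/3 --
  BK 13: (17.557,16.365) -> (24.057,5.106) [heading=120, draw]
  LT 45: heading 120 -> 165
  RT 60: heading 165 -> 105
  RT 60: heading 105 -> 45
]
PU: pen up
FD 6: (24.057,5.106) -> (28.3,9.349) [heading=45, move]
FD 12: (28.3,9.349) -> (36.785,17.834) [heading=45, move]
FD 14: (36.785,17.834) -> (46.684,27.734) [heading=45, move]
RT 60: heading 45 -> 345
Final: pos=(46.684,27.734), heading=345, 4 segment(s) drawn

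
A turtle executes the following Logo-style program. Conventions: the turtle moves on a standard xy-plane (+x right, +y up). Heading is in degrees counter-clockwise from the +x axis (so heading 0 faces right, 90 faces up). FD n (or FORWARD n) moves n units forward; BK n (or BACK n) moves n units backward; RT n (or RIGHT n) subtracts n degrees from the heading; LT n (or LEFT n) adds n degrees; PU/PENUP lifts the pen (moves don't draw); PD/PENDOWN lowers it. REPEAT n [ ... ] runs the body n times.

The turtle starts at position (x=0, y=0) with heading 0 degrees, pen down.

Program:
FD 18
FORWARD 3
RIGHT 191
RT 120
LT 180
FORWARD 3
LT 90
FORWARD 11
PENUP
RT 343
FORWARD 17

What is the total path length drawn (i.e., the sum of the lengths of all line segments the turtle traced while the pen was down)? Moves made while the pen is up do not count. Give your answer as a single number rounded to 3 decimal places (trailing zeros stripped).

Answer: 35

Derivation:
Executing turtle program step by step:
Start: pos=(0,0), heading=0, pen down
FD 18: (0,0) -> (18,0) [heading=0, draw]
FD 3: (18,0) -> (21,0) [heading=0, draw]
RT 191: heading 0 -> 169
RT 120: heading 169 -> 49
LT 180: heading 49 -> 229
FD 3: (21,0) -> (19.032,-2.264) [heading=229, draw]
LT 90: heading 229 -> 319
FD 11: (19.032,-2.264) -> (27.334,-9.481) [heading=319, draw]
PU: pen up
RT 343: heading 319 -> 336
FD 17: (27.334,-9.481) -> (42.864,-16.395) [heading=336, move]
Final: pos=(42.864,-16.395), heading=336, 4 segment(s) drawn

Segment lengths:
  seg 1: (0,0) -> (18,0), length = 18
  seg 2: (18,0) -> (21,0), length = 3
  seg 3: (21,0) -> (19.032,-2.264), length = 3
  seg 4: (19.032,-2.264) -> (27.334,-9.481), length = 11
Total = 35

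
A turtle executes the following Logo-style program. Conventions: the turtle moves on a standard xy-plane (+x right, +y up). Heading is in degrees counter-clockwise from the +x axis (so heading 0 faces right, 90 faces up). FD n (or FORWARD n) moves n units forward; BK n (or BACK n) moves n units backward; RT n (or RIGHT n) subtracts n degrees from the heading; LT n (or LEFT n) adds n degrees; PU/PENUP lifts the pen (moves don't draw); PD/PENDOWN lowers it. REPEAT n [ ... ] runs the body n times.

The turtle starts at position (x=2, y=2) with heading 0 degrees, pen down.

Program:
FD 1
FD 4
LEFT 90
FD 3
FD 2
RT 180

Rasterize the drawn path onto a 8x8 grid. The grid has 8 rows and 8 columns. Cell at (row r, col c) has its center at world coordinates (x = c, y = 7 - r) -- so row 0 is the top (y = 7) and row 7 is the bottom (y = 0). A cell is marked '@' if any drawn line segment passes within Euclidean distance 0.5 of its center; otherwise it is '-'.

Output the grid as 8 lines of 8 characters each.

Segment 0: (2,2) -> (3,2)
Segment 1: (3,2) -> (7,2)
Segment 2: (7,2) -> (7,5)
Segment 3: (7,5) -> (7,7)

Answer: -------@
-------@
-------@
-------@
-------@
--@@@@@@
--------
--------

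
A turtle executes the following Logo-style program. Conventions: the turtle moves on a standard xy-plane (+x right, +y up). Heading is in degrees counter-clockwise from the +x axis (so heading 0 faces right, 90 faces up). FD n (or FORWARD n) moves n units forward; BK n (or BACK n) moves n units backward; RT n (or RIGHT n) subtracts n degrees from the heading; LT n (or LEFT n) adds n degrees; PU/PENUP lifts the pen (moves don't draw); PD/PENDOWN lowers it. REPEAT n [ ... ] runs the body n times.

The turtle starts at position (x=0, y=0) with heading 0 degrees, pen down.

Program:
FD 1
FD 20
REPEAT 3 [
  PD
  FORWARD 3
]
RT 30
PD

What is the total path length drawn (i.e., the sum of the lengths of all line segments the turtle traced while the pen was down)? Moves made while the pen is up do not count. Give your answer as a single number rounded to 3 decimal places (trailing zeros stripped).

Answer: 30

Derivation:
Executing turtle program step by step:
Start: pos=(0,0), heading=0, pen down
FD 1: (0,0) -> (1,0) [heading=0, draw]
FD 20: (1,0) -> (21,0) [heading=0, draw]
REPEAT 3 [
  -- iteration 1/3 --
  PD: pen down
  FD 3: (21,0) -> (24,0) [heading=0, draw]
  -- iteration 2/3 --
  PD: pen down
  FD 3: (24,0) -> (27,0) [heading=0, draw]
  -- iteration 3/3 --
  PD: pen down
  FD 3: (27,0) -> (30,0) [heading=0, draw]
]
RT 30: heading 0 -> 330
PD: pen down
Final: pos=(30,0), heading=330, 5 segment(s) drawn

Segment lengths:
  seg 1: (0,0) -> (1,0), length = 1
  seg 2: (1,0) -> (21,0), length = 20
  seg 3: (21,0) -> (24,0), length = 3
  seg 4: (24,0) -> (27,0), length = 3
  seg 5: (27,0) -> (30,0), length = 3
Total = 30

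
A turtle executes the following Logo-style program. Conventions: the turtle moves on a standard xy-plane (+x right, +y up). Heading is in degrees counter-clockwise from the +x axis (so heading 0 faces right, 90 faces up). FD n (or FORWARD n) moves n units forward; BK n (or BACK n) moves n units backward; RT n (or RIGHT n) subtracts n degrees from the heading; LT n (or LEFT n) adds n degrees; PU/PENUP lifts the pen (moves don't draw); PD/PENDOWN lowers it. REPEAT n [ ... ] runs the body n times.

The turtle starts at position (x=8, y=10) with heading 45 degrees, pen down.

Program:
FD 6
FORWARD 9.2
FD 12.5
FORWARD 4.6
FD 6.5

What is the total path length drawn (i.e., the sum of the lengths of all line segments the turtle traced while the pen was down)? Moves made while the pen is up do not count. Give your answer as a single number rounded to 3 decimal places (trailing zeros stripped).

Answer: 38.8

Derivation:
Executing turtle program step by step:
Start: pos=(8,10), heading=45, pen down
FD 6: (8,10) -> (12.243,14.243) [heading=45, draw]
FD 9.2: (12.243,14.243) -> (18.748,20.748) [heading=45, draw]
FD 12.5: (18.748,20.748) -> (27.587,29.587) [heading=45, draw]
FD 4.6: (27.587,29.587) -> (30.84,32.84) [heading=45, draw]
FD 6.5: (30.84,32.84) -> (35.436,37.436) [heading=45, draw]
Final: pos=(35.436,37.436), heading=45, 5 segment(s) drawn

Segment lengths:
  seg 1: (8,10) -> (12.243,14.243), length = 6
  seg 2: (12.243,14.243) -> (18.748,20.748), length = 9.2
  seg 3: (18.748,20.748) -> (27.587,29.587), length = 12.5
  seg 4: (27.587,29.587) -> (30.84,32.84), length = 4.6
  seg 5: (30.84,32.84) -> (35.436,37.436), length = 6.5
Total = 38.8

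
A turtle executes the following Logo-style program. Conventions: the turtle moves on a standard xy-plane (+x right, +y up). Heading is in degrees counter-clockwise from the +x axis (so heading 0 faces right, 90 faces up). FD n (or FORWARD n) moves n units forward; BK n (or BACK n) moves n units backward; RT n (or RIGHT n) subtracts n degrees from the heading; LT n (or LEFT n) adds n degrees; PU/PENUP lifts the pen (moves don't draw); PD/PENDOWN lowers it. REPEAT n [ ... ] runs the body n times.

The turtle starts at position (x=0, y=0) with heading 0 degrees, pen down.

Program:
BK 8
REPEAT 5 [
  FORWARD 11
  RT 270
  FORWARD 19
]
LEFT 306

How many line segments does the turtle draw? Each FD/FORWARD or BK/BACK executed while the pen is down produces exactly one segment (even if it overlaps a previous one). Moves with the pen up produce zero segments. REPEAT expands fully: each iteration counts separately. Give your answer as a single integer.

Answer: 11

Derivation:
Executing turtle program step by step:
Start: pos=(0,0), heading=0, pen down
BK 8: (0,0) -> (-8,0) [heading=0, draw]
REPEAT 5 [
  -- iteration 1/5 --
  FD 11: (-8,0) -> (3,0) [heading=0, draw]
  RT 270: heading 0 -> 90
  FD 19: (3,0) -> (3,19) [heading=90, draw]
  -- iteration 2/5 --
  FD 11: (3,19) -> (3,30) [heading=90, draw]
  RT 270: heading 90 -> 180
  FD 19: (3,30) -> (-16,30) [heading=180, draw]
  -- iteration 3/5 --
  FD 11: (-16,30) -> (-27,30) [heading=180, draw]
  RT 270: heading 180 -> 270
  FD 19: (-27,30) -> (-27,11) [heading=270, draw]
  -- iteration 4/5 --
  FD 11: (-27,11) -> (-27,0) [heading=270, draw]
  RT 270: heading 270 -> 0
  FD 19: (-27,0) -> (-8,0) [heading=0, draw]
  -- iteration 5/5 --
  FD 11: (-8,0) -> (3,0) [heading=0, draw]
  RT 270: heading 0 -> 90
  FD 19: (3,0) -> (3,19) [heading=90, draw]
]
LT 306: heading 90 -> 36
Final: pos=(3,19), heading=36, 11 segment(s) drawn
Segments drawn: 11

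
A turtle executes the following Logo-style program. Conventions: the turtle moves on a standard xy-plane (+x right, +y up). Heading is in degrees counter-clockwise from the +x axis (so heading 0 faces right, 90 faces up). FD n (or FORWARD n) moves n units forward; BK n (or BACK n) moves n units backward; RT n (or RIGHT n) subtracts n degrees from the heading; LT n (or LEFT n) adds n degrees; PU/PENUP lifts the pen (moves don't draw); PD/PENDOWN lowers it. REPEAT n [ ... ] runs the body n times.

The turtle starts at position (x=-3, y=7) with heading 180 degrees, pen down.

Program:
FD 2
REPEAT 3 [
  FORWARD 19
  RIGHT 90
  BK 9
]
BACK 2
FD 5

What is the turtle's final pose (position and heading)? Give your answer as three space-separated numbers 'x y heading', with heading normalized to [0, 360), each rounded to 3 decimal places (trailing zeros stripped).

Executing turtle program step by step:
Start: pos=(-3,7), heading=180, pen down
FD 2: (-3,7) -> (-5,7) [heading=180, draw]
REPEAT 3 [
  -- iteration 1/3 --
  FD 19: (-5,7) -> (-24,7) [heading=180, draw]
  RT 90: heading 180 -> 90
  BK 9: (-24,7) -> (-24,-2) [heading=90, draw]
  -- iteration 2/3 --
  FD 19: (-24,-2) -> (-24,17) [heading=90, draw]
  RT 90: heading 90 -> 0
  BK 9: (-24,17) -> (-33,17) [heading=0, draw]
  -- iteration 3/3 --
  FD 19: (-33,17) -> (-14,17) [heading=0, draw]
  RT 90: heading 0 -> 270
  BK 9: (-14,17) -> (-14,26) [heading=270, draw]
]
BK 2: (-14,26) -> (-14,28) [heading=270, draw]
FD 5: (-14,28) -> (-14,23) [heading=270, draw]
Final: pos=(-14,23), heading=270, 9 segment(s) drawn

Answer: -14 23 270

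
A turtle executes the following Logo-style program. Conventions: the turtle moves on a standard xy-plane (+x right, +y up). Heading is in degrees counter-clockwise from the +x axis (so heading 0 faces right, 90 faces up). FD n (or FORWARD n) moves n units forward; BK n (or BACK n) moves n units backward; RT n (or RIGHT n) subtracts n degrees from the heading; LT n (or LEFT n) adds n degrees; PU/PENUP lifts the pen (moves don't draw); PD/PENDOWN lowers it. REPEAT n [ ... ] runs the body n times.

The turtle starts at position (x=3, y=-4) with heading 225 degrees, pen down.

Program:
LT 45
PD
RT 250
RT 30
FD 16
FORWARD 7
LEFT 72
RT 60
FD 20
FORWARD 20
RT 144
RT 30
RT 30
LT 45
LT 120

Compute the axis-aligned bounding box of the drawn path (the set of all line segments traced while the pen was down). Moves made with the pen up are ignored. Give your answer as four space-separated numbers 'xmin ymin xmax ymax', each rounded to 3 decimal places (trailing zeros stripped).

Executing turtle program step by step:
Start: pos=(3,-4), heading=225, pen down
LT 45: heading 225 -> 270
PD: pen down
RT 250: heading 270 -> 20
RT 30: heading 20 -> 350
FD 16: (3,-4) -> (18.757,-6.778) [heading=350, draw]
FD 7: (18.757,-6.778) -> (25.651,-7.994) [heading=350, draw]
LT 72: heading 350 -> 62
RT 60: heading 62 -> 2
FD 20: (25.651,-7.994) -> (45.638,-7.296) [heading=2, draw]
FD 20: (45.638,-7.296) -> (65.626,-6.598) [heading=2, draw]
RT 144: heading 2 -> 218
RT 30: heading 218 -> 188
RT 30: heading 188 -> 158
LT 45: heading 158 -> 203
LT 120: heading 203 -> 323
Final: pos=(65.626,-6.598), heading=323, 4 segment(s) drawn

Segment endpoints: x in {3, 18.757, 25.651, 45.638, 65.626}, y in {-7.994, -7.296, -6.778, -6.598, -4}
xmin=3, ymin=-7.994, xmax=65.626, ymax=-4

Answer: 3 -7.994 65.626 -4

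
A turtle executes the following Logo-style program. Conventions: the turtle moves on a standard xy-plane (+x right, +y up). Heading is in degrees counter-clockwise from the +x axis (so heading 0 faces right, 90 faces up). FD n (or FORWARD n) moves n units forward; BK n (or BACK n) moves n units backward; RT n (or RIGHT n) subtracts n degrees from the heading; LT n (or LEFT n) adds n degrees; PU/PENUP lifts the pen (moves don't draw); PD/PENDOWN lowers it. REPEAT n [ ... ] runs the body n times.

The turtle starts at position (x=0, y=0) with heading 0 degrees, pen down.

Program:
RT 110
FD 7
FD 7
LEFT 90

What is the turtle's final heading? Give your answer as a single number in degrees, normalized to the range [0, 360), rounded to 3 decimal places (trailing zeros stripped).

Executing turtle program step by step:
Start: pos=(0,0), heading=0, pen down
RT 110: heading 0 -> 250
FD 7: (0,0) -> (-2.394,-6.578) [heading=250, draw]
FD 7: (-2.394,-6.578) -> (-4.788,-13.156) [heading=250, draw]
LT 90: heading 250 -> 340
Final: pos=(-4.788,-13.156), heading=340, 2 segment(s) drawn

Answer: 340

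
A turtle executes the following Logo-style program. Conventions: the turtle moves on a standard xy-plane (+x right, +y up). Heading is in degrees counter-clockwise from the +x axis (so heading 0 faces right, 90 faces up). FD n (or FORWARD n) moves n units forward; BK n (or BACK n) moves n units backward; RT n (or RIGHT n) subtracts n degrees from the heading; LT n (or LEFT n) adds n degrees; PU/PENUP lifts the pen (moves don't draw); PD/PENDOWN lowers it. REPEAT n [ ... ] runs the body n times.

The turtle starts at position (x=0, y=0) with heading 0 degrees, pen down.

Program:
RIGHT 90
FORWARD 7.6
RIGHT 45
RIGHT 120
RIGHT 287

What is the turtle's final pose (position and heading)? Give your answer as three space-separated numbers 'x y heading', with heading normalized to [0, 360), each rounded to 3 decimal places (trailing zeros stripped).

Executing turtle program step by step:
Start: pos=(0,0), heading=0, pen down
RT 90: heading 0 -> 270
FD 7.6: (0,0) -> (0,-7.6) [heading=270, draw]
RT 45: heading 270 -> 225
RT 120: heading 225 -> 105
RT 287: heading 105 -> 178
Final: pos=(0,-7.6), heading=178, 1 segment(s) drawn

Answer: 0 -7.6 178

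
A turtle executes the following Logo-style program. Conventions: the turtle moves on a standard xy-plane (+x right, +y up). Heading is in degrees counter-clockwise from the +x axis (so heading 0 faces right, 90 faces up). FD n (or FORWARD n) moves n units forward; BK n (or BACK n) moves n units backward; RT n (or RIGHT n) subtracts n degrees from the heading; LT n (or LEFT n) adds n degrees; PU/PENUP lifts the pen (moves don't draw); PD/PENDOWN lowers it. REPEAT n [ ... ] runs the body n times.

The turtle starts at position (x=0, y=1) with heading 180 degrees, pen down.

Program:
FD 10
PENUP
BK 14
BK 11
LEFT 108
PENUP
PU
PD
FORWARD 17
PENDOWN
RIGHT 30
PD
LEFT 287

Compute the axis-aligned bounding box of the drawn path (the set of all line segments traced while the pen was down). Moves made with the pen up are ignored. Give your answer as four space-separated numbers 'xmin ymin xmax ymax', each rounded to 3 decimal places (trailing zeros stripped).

Executing turtle program step by step:
Start: pos=(0,1), heading=180, pen down
FD 10: (0,1) -> (-10,1) [heading=180, draw]
PU: pen up
BK 14: (-10,1) -> (4,1) [heading=180, move]
BK 11: (4,1) -> (15,1) [heading=180, move]
LT 108: heading 180 -> 288
PU: pen up
PU: pen up
PD: pen down
FD 17: (15,1) -> (20.253,-15.168) [heading=288, draw]
PD: pen down
RT 30: heading 288 -> 258
PD: pen down
LT 287: heading 258 -> 185
Final: pos=(20.253,-15.168), heading=185, 2 segment(s) drawn

Segment endpoints: x in {-10, 0, 15, 20.253}, y in {-15.168, 1, 1, 1}
xmin=-10, ymin=-15.168, xmax=20.253, ymax=1

Answer: -10 -15.168 20.253 1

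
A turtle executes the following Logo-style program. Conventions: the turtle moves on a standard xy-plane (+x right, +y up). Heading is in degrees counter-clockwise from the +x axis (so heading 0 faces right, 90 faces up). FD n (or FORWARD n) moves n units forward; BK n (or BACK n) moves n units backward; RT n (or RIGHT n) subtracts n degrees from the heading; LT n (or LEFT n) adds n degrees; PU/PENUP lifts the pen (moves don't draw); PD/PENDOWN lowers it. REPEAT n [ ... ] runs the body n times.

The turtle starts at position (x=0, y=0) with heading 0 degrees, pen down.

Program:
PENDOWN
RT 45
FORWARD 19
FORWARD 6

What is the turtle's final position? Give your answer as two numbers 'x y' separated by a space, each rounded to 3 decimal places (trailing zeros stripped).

Answer: 17.678 -17.678

Derivation:
Executing turtle program step by step:
Start: pos=(0,0), heading=0, pen down
PD: pen down
RT 45: heading 0 -> 315
FD 19: (0,0) -> (13.435,-13.435) [heading=315, draw]
FD 6: (13.435,-13.435) -> (17.678,-17.678) [heading=315, draw]
Final: pos=(17.678,-17.678), heading=315, 2 segment(s) drawn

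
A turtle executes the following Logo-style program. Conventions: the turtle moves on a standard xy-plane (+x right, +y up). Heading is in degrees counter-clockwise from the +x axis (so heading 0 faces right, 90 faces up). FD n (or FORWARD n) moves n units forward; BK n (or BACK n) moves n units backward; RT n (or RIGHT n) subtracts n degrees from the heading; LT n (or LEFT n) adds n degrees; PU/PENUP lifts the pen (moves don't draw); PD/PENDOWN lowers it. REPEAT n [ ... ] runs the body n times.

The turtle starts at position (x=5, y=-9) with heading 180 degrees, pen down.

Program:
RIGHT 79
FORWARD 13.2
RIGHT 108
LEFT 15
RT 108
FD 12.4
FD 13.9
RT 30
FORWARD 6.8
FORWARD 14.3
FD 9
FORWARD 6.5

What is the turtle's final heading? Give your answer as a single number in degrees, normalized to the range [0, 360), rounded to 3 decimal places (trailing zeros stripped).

Executing turtle program step by step:
Start: pos=(5,-9), heading=180, pen down
RT 79: heading 180 -> 101
FD 13.2: (5,-9) -> (2.481,3.957) [heading=101, draw]
RT 108: heading 101 -> 353
LT 15: heading 353 -> 8
RT 108: heading 8 -> 260
FD 12.4: (2.481,3.957) -> (0.328,-8.254) [heading=260, draw]
FD 13.9: (0.328,-8.254) -> (-2.086,-21.943) [heading=260, draw]
RT 30: heading 260 -> 230
FD 6.8: (-2.086,-21.943) -> (-6.457,-27.152) [heading=230, draw]
FD 14.3: (-6.457,-27.152) -> (-15.648,-38.107) [heading=230, draw]
FD 9: (-15.648,-38.107) -> (-21.434,-45.001) [heading=230, draw]
FD 6.5: (-21.434,-45.001) -> (-25.612,-49.98) [heading=230, draw]
Final: pos=(-25.612,-49.98), heading=230, 7 segment(s) drawn

Answer: 230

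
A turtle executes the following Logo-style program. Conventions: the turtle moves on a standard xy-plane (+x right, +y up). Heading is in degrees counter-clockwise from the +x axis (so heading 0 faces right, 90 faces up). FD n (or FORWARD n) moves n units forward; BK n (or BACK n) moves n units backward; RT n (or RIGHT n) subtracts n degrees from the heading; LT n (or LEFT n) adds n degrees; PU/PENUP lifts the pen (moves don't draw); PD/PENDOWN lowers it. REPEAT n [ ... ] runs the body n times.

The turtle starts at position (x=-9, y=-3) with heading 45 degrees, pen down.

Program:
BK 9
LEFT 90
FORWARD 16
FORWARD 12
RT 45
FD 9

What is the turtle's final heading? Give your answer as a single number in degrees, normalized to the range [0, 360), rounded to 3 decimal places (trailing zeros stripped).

Executing turtle program step by step:
Start: pos=(-9,-3), heading=45, pen down
BK 9: (-9,-3) -> (-15.364,-9.364) [heading=45, draw]
LT 90: heading 45 -> 135
FD 16: (-15.364,-9.364) -> (-26.678,1.95) [heading=135, draw]
FD 12: (-26.678,1.95) -> (-35.163,10.435) [heading=135, draw]
RT 45: heading 135 -> 90
FD 9: (-35.163,10.435) -> (-35.163,19.435) [heading=90, draw]
Final: pos=(-35.163,19.435), heading=90, 4 segment(s) drawn

Answer: 90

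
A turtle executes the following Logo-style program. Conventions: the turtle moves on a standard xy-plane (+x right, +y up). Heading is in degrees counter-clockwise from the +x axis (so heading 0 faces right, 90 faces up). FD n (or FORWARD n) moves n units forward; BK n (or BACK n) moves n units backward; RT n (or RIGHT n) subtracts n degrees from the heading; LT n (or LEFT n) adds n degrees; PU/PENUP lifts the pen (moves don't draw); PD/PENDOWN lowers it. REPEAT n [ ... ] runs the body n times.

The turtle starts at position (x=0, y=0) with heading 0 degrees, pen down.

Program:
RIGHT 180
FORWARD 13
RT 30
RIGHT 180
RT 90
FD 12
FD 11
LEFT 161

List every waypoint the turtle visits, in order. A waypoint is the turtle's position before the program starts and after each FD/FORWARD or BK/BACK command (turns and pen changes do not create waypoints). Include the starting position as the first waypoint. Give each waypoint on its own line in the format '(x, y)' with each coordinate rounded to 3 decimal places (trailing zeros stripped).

Answer: (0, 0)
(-13, 0)
(-19, -10.392)
(-24.5, -19.919)

Derivation:
Executing turtle program step by step:
Start: pos=(0,0), heading=0, pen down
RT 180: heading 0 -> 180
FD 13: (0,0) -> (-13,0) [heading=180, draw]
RT 30: heading 180 -> 150
RT 180: heading 150 -> 330
RT 90: heading 330 -> 240
FD 12: (-13,0) -> (-19,-10.392) [heading=240, draw]
FD 11: (-19,-10.392) -> (-24.5,-19.919) [heading=240, draw]
LT 161: heading 240 -> 41
Final: pos=(-24.5,-19.919), heading=41, 3 segment(s) drawn
Waypoints (4 total):
(0, 0)
(-13, 0)
(-19, -10.392)
(-24.5, -19.919)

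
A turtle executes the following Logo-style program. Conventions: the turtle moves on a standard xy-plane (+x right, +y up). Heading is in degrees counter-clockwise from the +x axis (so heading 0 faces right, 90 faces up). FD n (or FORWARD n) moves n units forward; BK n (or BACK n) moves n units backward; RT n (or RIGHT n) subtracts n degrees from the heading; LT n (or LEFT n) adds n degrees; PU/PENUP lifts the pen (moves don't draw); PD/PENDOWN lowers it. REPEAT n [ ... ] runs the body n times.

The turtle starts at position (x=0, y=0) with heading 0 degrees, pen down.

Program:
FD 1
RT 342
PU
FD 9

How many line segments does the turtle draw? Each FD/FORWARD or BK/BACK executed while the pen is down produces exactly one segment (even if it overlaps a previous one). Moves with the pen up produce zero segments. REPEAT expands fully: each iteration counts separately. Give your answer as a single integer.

Executing turtle program step by step:
Start: pos=(0,0), heading=0, pen down
FD 1: (0,0) -> (1,0) [heading=0, draw]
RT 342: heading 0 -> 18
PU: pen up
FD 9: (1,0) -> (9.56,2.781) [heading=18, move]
Final: pos=(9.56,2.781), heading=18, 1 segment(s) drawn
Segments drawn: 1

Answer: 1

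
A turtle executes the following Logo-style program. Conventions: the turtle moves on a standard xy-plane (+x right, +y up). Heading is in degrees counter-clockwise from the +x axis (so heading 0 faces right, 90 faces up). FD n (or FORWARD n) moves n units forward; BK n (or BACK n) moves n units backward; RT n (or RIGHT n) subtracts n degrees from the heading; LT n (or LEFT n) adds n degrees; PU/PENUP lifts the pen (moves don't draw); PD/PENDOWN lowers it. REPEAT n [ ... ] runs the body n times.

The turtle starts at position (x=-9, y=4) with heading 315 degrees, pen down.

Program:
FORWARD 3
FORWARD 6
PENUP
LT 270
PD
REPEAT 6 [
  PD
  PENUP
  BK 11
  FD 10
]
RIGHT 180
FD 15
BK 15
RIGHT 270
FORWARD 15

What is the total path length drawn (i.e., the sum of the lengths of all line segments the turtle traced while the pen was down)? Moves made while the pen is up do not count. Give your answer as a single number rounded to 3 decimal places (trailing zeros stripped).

Answer: 9

Derivation:
Executing turtle program step by step:
Start: pos=(-9,4), heading=315, pen down
FD 3: (-9,4) -> (-6.879,1.879) [heading=315, draw]
FD 6: (-6.879,1.879) -> (-2.636,-2.364) [heading=315, draw]
PU: pen up
LT 270: heading 315 -> 225
PD: pen down
REPEAT 6 [
  -- iteration 1/6 --
  PD: pen down
  PU: pen up
  BK 11: (-2.636,-2.364) -> (5.142,5.414) [heading=225, move]
  FD 10: (5.142,5.414) -> (-1.929,-1.657) [heading=225, move]
  -- iteration 2/6 --
  PD: pen down
  PU: pen up
  BK 11: (-1.929,-1.657) -> (5.849,6.121) [heading=225, move]
  FD 10: (5.849,6.121) -> (-1.222,-0.95) [heading=225, move]
  -- iteration 3/6 --
  PD: pen down
  PU: pen up
  BK 11: (-1.222,-0.95) -> (6.556,6.828) [heading=225, move]
  FD 10: (6.556,6.828) -> (-0.515,-0.243) [heading=225, move]
  -- iteration 4/6 --
  PD: pen down
  PU: pen up
  BK 11: (-0.515,-0.243) -> (7.263,7.536) [heading=225, move]
  FD 10: (7.263,7.536) -> (0.192,0.464) [heading=225, move]
  -- iteration 5/6 --
  PD: pen down
  PU: pen up
  BK 11: (0.192,0.464) -> (7.971,8.243) [heading=225, move]
  FD 10: (7.971,8.243) -> (0.899,1.172) [heading=225, move]
  -- iteration 6/6 --
  PD: pen down
  PU: pen up
  BK 11: (0.899,1.172) -> (8.678,8.95) [heading=225, move]
  FD 10: (8.678,8.95) -> (1.607,1.879) [heading=225, move]
]
RT 180: heading 225 -> 45
FD 15: (1.607,1.879) -> (12.213,12.485) [heading=45, move]
BK 15: (12.213,12.485) -> (1.607,1.879) [heading=45, move]
RT 270: heading 45 -> 135
FD 15: (1.607,1.879) -> (-9,12.485) [heading=135, move]
Final: pos=(-9,12.485), heading=135, 2 segment(s) drawn

Segment lengths:
  seg 1: (-9,4) -> (-6.879,1.879), length = 3
  seg 2: (-6.879,1.879) -> (-2.636,-2.364), length = 6
Total = 9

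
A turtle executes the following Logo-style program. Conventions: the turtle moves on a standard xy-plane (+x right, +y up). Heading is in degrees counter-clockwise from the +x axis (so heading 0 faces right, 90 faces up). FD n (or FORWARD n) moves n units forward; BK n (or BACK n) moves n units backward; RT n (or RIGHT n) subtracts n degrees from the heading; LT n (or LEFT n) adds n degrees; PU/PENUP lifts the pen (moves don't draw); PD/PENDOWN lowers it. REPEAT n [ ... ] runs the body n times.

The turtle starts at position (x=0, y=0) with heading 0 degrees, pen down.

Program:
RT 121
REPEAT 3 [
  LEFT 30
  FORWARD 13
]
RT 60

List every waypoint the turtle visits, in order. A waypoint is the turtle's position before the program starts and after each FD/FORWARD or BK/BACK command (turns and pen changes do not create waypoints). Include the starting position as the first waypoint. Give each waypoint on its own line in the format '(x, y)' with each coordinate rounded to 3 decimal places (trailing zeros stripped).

Answer: (0, 0)
(-0.227, -12.998)
(6.076, -24.368)
(17.219, -31.064)

Derivation:
Executing turtle program step by step:
Start: pos=(0,0), heading=0, pen down
RT 121: heading 0 -> 239
REPEAT 3 [
  -- iteration 1/3 --
  LT 30: heading 239 -> 269
  FD 13: (0,0) -> (-0.227,-12.998) [heading=269, draw]
  -- iteration 2/3 --
  LT 30: heading 269 -> 299
  FD 13: (-0.227,-12.998) -> (6.076,-24.368) [heading=299, draw]
  -- iteration 3/3 --
  LT 30: heading 299 -> 329
  FD 13: (6.076,-24.368) -> (17.219,-31.064) [heading=329, draw]
]
RT 60: heading 329 -> 269
Final: pos=(17.219,-31.064), heading=269, 3 segment(s) drawn
Waypoints (4 total):
(0, 0)
(-0.227, -12.998)
(6.076, -24.368)
(17.219, -31.064)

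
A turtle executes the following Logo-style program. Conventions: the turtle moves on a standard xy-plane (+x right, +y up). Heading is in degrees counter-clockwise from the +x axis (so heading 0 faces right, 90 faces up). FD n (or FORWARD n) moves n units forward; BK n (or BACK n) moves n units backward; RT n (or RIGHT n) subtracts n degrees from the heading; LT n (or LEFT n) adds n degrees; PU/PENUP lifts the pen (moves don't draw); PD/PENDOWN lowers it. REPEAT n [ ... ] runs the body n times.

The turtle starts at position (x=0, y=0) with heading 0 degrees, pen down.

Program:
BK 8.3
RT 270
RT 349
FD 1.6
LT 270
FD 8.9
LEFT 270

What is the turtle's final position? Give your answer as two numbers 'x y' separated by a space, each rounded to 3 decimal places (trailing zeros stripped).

Executing turtle program step by step:
Start: pos=(0,0), heading=0, pen down
BK 8.3: (0,0) -> (-8.3,0) [heading=0, draw]
RT 270: heading 0 -> 90
RT 349: heading 90 -> 101
FD 1.6: (-8.3,0) -> (-8.605,1.571) [heading=101, draw]
LT 270: heading 101 -> 11
FD 8.9: (-8.605,1.571) -> (0.131,3.269) [heading=11, draw]
LT 270: heading 11 -> 281
Final: pos=(0.131,3.269), heading=281, 3 segment(s) drawn

Answer: 0.131 3.269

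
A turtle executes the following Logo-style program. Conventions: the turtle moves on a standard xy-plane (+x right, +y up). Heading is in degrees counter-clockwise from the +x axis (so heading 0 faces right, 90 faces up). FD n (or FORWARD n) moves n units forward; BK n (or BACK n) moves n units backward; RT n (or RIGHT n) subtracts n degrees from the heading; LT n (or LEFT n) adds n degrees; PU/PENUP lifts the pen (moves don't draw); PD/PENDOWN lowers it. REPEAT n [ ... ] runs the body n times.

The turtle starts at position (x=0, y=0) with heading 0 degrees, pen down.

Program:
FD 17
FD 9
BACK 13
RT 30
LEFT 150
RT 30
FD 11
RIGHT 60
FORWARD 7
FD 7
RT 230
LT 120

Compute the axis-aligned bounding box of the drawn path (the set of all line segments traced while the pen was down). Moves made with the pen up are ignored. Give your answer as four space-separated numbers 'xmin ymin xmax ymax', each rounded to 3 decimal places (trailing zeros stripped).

Executing turtle program step by step:
Start: pos=(0,0), heading=0, pen down
FD 17: (0,0) -> (17,0) [heading=0, draw]
FD 9: (17,0) -> (26,0) [heading=0, draw]
BK 13: (26,0) -> (13,0) [heading=0, draw]
RT 30: heading 0 -> 330
LT 150: heading 330 -> 120
RT 30: heading 120 -> 90
FD 11: (13,0) -> (13,11) [heading=90, draw]
RT 60: heading 90 -> 30
FD 7: (13,11) -> (19.062,14.5) [heading=30, draw]
FD 7: (19.062,14.5) -> (25.124,18) [heading=30, draw]
RT 230: heading 30 -> 160
LT 120: heading 160 -> 280
Final: pos=(25.124,18), heading=280, 6 segment(s) drawn

Segment endpoints: x in {0, 13, 17, 19.062, 25.124, 26}, y in {0, 11, 14.5, 18}
xmin=0, ymin=0, xmax=26, ymax=18

Answer: 0 0 26 18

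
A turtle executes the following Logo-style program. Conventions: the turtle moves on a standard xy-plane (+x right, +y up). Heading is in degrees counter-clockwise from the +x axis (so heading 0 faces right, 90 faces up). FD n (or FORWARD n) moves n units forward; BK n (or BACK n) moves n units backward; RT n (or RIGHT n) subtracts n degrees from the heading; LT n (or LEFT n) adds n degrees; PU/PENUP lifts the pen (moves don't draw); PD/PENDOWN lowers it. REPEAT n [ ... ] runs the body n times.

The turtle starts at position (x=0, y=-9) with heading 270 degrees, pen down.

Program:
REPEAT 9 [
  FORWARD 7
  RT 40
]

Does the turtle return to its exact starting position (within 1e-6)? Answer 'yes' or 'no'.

Answer: yes

Derivation:
Executing turtle program step by step:
Start: pos=(0,-9), heading=270, pen down
REPEAT 9 [
  -- iteration 1/9 --
  FD 7: (0,-9) -> (0,-16) [heading=270, draw]
  RT 40: heading 270 -> 230
  -- iteration 2/9 --
  FD 7: (0,-16) -> (-4.5,-21.362) [heading=230, draw]
  RT 40: heading 230 -> 190
  -- iteration 3/9 --
  FD 7: (-4.5,-21.362) -> (-11.393,-22.578) [heading=190, draw]
  RT 40: heading 190 -> 150
  -- iteration 4/9 --
  FD 7: (-11.393,-22.578) -> (-17.455,-19.078) [heading=150, draw]
  RT 40: heading 150 -> 110
  -- iteration 5/9 --
  FD 7: (-17.455,-19.078) -> (-19.849,-12.5) [heading=110, draw]
  RT 40: heading 110 -> 70
  -- iteration 6/9 --
  FD 7: (-19.849,-12.5) -> (-17.455,-5.922) [heading=70, draw]
  RT 40: heading 70 -> 30
  -- iteration 7/9 --
  FD 7: (-17.455,-5.922) -> (-11.393,-2.422) [heading=30, draw]
  RT 40: heading 30 -> 350
  -- iteration 8/9 --
  FD 7: (-11.393,-2.422) -> (-4.5,-3.638) [heading=350, draw]
  RT 40: heading 350 -> 310
  -- iteration 9/9 --
  FD 7: (-4.5,-3.638) -> (0,-9) [heading=310, draw]
  RT 40: heading 310 -> 270
]
Final: pos=(0,-9), heading=270, 9 segment(s) drawn

Start position: (0, -9)
Final position: (0, -9)
Distance = 0; < 1e-6 -> CLOSED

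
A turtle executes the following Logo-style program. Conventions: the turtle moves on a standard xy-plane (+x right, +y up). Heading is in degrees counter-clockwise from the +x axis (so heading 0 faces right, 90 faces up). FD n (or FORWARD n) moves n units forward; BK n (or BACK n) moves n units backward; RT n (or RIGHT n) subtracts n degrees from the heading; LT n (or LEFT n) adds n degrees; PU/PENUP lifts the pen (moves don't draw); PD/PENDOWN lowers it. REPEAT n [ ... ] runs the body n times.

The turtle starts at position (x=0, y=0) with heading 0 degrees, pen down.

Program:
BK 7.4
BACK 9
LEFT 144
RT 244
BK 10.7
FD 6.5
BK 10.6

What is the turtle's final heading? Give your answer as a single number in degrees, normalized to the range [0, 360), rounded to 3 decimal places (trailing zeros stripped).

Executing turtle program step by step:
Start: pos=(0,0), heading=0, pen down
BK 7.4: (0,0) -> (-7.4,0) [heading=0, draw]
BK 9: (-7.4,0) -> (-16.4,0) [heading=0, draw]
LT 144: heading 0 -> 144
RT 244: heading 144 -> 260
BK 10.7: (-16.4,0) -> (-14.542,10.537) [heading=260, draw]
FD 6.5: (-14.542,10.537) -> (-15.671,4.136) [heading=260, draw]
BK 10.6: (-15.671,4.136) -> (-13.83,14.575) [heading=260, draw]
Final: pos=(-13.83,14.575), heading=260, 5 segment(s) drawn

Answer: 260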